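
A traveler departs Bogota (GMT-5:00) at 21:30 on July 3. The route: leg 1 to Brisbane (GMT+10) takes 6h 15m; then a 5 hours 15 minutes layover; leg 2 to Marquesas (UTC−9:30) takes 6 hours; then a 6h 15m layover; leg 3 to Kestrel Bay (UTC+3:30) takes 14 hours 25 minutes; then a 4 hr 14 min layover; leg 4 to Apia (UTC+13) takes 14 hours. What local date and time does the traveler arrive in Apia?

Convert departure to UTC: 21:30 + 5:00 = 02:30 UTC on Jul 4.
Add 6 hours and 15 minutes leg 1 → 08:45 UTC.
Add 5 hours 15 minutes layover in Brisbane → 14:00 UTC.
Add 6 hours leg 2 → 20:00 UTC.
Add 6 hours and 15 minutes layover in Marquesas → 02:15 UTC (Jul 5).
Add 14 hours 25 minutes leg 3 → 16:40 UTC.
Add 4 hours 14 minutes layover in Kestrel Bay → 20:54 UTC.
Add 14 hours leg 4 → 10:54 UTC (Jul 6).
Apia is UTC+13:00, so local arrival = 10:54 + 13:00 = 23:54 on Jul 6.

23:54 on Jul 6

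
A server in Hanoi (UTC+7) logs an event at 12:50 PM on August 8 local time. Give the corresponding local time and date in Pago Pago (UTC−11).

6:50 PM on August 7

Pago Pago is 18:00 behind Hanoi.
Shift by the zone difference: 12:50 PM − 18:00 = 6:50 PM on Aug 7 in Pago Pago.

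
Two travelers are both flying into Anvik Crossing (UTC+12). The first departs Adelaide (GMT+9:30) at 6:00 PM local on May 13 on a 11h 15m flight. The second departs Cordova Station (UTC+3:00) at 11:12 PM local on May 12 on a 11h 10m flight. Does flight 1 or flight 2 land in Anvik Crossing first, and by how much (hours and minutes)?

Flight 1 in UTC: 6:00 PM − 9:30 = 8:30 AM on May 13.
+11 hours 15 minutes → arrive 7:45 PM UTC on May 13.
Flight 2 in UTC: 11:12 PM − 3:00 = 8:12 PM on May 12.
+11 hours and 10 minutes → arrive 7:22 AM UTC on May 13.
Flight 2 lands earlier by 12 hours 23 minutes.

the second, by 12 hours 23 minutes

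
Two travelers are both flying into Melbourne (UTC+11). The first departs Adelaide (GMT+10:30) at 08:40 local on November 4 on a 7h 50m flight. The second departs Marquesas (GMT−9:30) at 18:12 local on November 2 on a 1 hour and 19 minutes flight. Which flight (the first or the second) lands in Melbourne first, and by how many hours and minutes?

Flight 1 in UTC: 08:40 − 10:30 = 22:10 on Nov 3.
+7 hours and 50 minutes → arrive 06:00 UTC on Nov 4.
Flight 2 in UTC: 18:12 + 9:30 = 03:42 on Nov 3.
+1 hour 19 minutes → arrive 05:01 UTC on Nov 3.
Flight 2 lands earlier by 24 hours 59 minutes.

the second, by 24 hours 59 minutes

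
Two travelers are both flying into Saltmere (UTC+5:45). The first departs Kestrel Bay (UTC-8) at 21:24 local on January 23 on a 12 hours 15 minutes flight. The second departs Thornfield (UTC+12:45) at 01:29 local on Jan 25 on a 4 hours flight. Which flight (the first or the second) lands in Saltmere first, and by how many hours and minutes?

the second, by 55 minutes

Flight 1 in UTC: 21:24 + 8:00 = 05:24 on Jan 24.
+12 hours 15 minutes → arrive 17:39 UTC on Jan 24.
Flight 2 in UTC: 01:29 − 12:45 = 12:44 on Jan 24.
+4 hours → arrive 16:44 UTC on Jan 24.
Flight 2 lands earlier by 55 minutes.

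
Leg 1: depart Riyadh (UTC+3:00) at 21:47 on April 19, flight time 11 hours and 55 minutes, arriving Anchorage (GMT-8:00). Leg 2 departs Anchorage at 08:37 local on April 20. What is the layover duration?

Convert departure to UTC: 21:47 − 3:00 = 18:47 UTC on Apr 19.
Add 11 hours and 55 minutes flight time → 06:42 UTC (Apr 20).
Anchorage is UTC−8:00, so local arrival = 06:42 − 8:00 = 22:42 on Apr 19.
Layover = 08:37 − 22:42 (+1 day) = 9 hours 55 minutes.

9 hours 55 minutes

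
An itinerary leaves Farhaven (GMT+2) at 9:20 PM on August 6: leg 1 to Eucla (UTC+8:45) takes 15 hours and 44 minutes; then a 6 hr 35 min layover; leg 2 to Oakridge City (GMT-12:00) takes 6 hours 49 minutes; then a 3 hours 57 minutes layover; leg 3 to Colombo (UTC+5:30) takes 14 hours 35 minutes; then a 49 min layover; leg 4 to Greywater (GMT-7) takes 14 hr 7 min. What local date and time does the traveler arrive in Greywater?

2:56 AM on August 9

Convert departure to UTC: 9:20 PM − 2:00 = 7:20 PM UTC on Aug 6.
Add 15 hours 44 minutes leg 1 → 11:04 AM UTC (Aug 7).
Add 6 hours 35 minutes layover in Eucla → 5:39 PM UTC.
Add 6 hours and 49 minutes leg 2 → 12:28 AM UTC (Aug 8).
Add 3 hours 57 minutes layover in Oakridge City → 4:25 AM UTC.
Add 14 hours and 35 minutes leg 3 → 7:00 PM UTC.
Add 49 minutes layover in Colombo → 7:49 PM UTC.
Add 14 hours 7 minutes leg 4 → 9:56 AM UTC (Aug 9).
Greywater is UTC−7:00, so local arrival = 9:56 AM − 7:00 = 2:56 AM on Aug 9.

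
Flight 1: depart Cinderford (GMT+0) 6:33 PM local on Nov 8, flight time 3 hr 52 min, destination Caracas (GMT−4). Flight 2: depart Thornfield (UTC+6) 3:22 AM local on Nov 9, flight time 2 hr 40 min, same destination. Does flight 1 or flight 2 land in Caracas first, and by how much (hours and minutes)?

the first, by 1 hour 37 minutes

Flight 1 departs at 6:33 PM UTC (Nov 8).
+3 hours and 52 minutes → arrive 10:25 PM UTC on Nov 8.
Flight 2 in UTC: 3:22 AM − 6:00 = 9:22 PM on Nov 8.
+2 hours 40 minutes → arrive 12:02 AM UTC on Nov 9.
Flight 1 lands earlier by 1 hour 37 minutes.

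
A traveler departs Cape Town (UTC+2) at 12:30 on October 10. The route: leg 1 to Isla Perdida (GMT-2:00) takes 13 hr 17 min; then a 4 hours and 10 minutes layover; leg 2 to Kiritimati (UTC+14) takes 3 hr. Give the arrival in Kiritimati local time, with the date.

Convert departure to UTC: 12:30 − 2:00 = 10:30 UTC on Oct 10.
Add 13 hours and 17 minutes leg 1 → 23:47 UTC.
Add 4 hours and 10 minutes layover in Isla Perdida → 03:57 UTC (Oct 11).
Add 3 hours leg 2 → 06:57 UTC.
Kiritimati is UTC+14:00, so local arrival = 06:57 + 14:00 = 20:57 on Oct 11.

20:57 on October 11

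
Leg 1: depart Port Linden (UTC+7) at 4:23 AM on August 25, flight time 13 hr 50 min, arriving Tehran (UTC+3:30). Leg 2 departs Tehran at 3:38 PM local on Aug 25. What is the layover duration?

55 minutes

Convert departure to UTC: 4:23 AM − 7:00 = 9:23 PM UTC on Aug 24.
Add 13 hours 50 minutes flight time → 11:13 AM UTC (Aug 25).
Tehran is UTC+3:30, so local arrival = 11:13 AM + 3:30 = 2:43 PM on Aug 25.
Layover = 3:38 PM − 2:43 PM = 55 minutes.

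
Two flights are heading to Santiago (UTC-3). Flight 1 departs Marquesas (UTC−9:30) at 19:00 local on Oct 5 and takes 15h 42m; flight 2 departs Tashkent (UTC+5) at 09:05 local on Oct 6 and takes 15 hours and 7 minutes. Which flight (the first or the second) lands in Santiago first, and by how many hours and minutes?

the second, by 1 hour

Flight 1 in UTC: 19:00 + 9:30 = 04:30 on Oct 6.
+15 hours and 42 minutes → arrive 20:12 UTC on Oct 6.
Flight 2 in UTC: 09:05 − 5:00 = 04:05 on Oct 6.
+15 hours and 7 minutes → arrive 19:12 UTC on Oct 6.
Flight 2 lands earlier by 1 hour.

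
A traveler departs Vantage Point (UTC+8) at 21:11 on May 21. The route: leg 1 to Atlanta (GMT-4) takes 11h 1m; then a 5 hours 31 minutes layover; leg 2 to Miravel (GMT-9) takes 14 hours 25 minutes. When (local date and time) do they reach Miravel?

Convert departure to UTC: 21:11 − 8:00 = 13:11 UTC on May 21.
Add 11 hours 1 minute leg 1 → 00:12 UTC (May 22).
Add 5 hours 31 minutes layover in Atlanta → 05:43 UTC.
Add 14 hours 25 minutes leg 2 → 20:08 UTC.
Miravel is UTC−9:00, so local arrival = 20:08 − 9:00 = 11:08 on May 22.

11:08 on May 22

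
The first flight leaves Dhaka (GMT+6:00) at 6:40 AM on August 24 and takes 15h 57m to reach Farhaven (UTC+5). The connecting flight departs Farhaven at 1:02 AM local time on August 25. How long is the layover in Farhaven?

Convert departure to UTC: 6:40 AM − 6:00 = 12:40 AM UTC on Aug 24.
Add 15 hours and 57 minutes flight time → 4:37 PM UTC.
Farhaven is UTC+5:00, so local arrival = 4:37 PM + 5:00 = 9:37 PM on Aug 24.
Layover = 1:02 AM − 9:37 PM (+1 day) = 3 hours 25 minutes.

3 hours 25 minutes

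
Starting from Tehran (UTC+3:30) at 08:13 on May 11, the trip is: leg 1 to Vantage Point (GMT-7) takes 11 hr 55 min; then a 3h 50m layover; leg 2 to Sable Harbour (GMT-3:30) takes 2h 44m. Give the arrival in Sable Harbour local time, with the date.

19:42 on May 11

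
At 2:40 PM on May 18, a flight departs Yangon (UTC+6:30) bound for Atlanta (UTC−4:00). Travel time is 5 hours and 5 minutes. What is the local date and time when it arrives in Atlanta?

9:15 AM on May 18

Convert departure to UTC: 2:40 PM − 6:30 = 8:10 AM UTC on May 18.
Add 5 hours 5 minutes travel time → 1:15 PM UTC.
Atlanta is UTC−4:00, so local arrival = 1:15 PM − 4:00 = 9:15 AM on May 18.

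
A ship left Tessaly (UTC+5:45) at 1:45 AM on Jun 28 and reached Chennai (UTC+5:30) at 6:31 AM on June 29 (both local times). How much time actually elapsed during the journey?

Departure in UTC: 1:45 AM − 5:45 = 8:00 PM on Jun 27.
Arrival in UTC: 6:31 AM − 5:30 = 1:01 AM on Jun 29.
Elapsed = 1:01 AM − 8:00 PM (+2 days) = 29 hours 1 minute.

29 hours 1 minute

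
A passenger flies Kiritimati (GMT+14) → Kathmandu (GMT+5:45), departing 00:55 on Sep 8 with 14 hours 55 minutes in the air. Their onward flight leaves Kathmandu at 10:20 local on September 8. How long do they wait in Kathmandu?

2 hours 45 minutes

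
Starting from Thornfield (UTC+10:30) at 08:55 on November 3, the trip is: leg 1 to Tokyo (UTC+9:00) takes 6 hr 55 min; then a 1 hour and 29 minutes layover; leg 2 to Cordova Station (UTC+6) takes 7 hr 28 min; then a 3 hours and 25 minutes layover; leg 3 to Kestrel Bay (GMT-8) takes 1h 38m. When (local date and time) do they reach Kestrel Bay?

11:20 on November 3

Convert departure to UTC: 08:55 − 10:30 = 22:25 UTC on Nov 2.
Add 6 hours 55 minutes leg 1 → 05:20 UTC (Nov 3).
Add 1 hour and 29 minutes layover in Tokyo → 06:49 UTC.
Add 7 hours 28 minutes leg 2 → 14:17 UTC.
Add 3 hours and 25 minutes layover in Cordova Station → 17:42 UTC.
Add 1 hour 38 minutes leg 3 → 19:20 UTC.
Kestrel Bay is UTC−8:00, so local arrival = 19:20 − 8:00 = 11:20 on Nov 3.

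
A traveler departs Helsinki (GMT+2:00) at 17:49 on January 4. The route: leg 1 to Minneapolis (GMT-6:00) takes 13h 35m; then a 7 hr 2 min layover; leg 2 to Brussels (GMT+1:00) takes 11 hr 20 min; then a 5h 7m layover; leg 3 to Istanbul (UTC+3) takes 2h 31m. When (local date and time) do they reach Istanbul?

10:24 on Jan 6

Convert departure to UTC: 17:49 − 2:00 = 15:49 UTC on Jan 4.
Add 13 hours 35 minutes leg 1 → 05:24 UTC (Jan 5).
Add 7 hours and 2 minutes layover in Minneapolis → 12:26 UTC.
Add 11 hours 20 minutes leg 2 → 23:46 UTC.
Add 5 hours and 7 minutes layover in Brussels → 04:53 UTC (Jan 6).
Add 2 hours 31 minutes leg 3 → 07:24 UTC.
Istanbul is UTC+3:00, so local arrival = 07:24 + 3:00 = 10:24 on Jan 6.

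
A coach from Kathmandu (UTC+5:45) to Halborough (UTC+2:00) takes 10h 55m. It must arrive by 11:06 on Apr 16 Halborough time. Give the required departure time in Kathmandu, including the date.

Target arrival in UTC: 11:06 − 2:00 = 09:06 on Apr 16.
Subtract 10 hours and 55 minutes → departure 22:11 UTC on Apr 15.
Kathmandu is UTC+5:45: 22:11 + 5:45 = 03:56 on Apr 16.

03:56 on April 16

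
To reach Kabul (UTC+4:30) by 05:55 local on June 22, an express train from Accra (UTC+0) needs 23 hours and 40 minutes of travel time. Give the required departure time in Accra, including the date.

01:45 on June 21

Target arrival in UTC: 05:55 − 4:30 = 01:25 on Jun 22.
Subtract 23 hours and 40 minutes → departure 01:45 UTC on Jun 21.
Accra is UTC+0, so departure is 01:45 on Jun 21.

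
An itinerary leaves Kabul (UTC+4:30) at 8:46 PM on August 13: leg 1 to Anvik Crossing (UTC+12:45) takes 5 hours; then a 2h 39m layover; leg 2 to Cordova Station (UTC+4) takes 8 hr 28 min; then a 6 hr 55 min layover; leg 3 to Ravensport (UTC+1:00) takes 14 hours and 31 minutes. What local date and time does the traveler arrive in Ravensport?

6:49 AM on Aug 15

Convert departure to UTC: 8:46 PM − 4:30 = 4:16 PM UTC on Aug 13.
Add 5 hours leg 1 → 9:16 PM UTC.
Add 2 hours and 39 minutes layover in Anvik Crossing → 11:55 PM UTC.
Add 8 hours 28 minutes leg 2 → 8:23 AM UTC (Aug 14).
Add 6 hours and 55 minutes layover in Cordova Station → 3:18 PM UTC.
Add 14 hours and 31 minutes leg 3 → 5:49 AM UTC (Aug 15).
Ravensport is UTC+1:00, so local arrival = 5:49 AM + 1:00 = 6:49 AM on Aug 15.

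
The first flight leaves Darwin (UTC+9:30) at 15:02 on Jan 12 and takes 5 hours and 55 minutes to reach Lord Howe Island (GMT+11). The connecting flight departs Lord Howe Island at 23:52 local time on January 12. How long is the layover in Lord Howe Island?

1 hour 25 minutes

Convert departure to UTC: 15:02 − 9:30 = 05:32 UTC on Jan 12.
Add 5 hours and 55 minutes flight time → 11:27 UTC.
Lord Howe Island is UTC+11:00, so local arrival = 11:27 + 11:00 = 22:27 on Jan 12.
Layover = 23:52 − 22:27 = 1 hour 25 minutes.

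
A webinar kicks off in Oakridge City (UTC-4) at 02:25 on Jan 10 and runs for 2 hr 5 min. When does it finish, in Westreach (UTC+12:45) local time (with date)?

Convert start to UTC: 02:25 + 4:00 = 06:25 UTC on Jan 10.
Add 2 hours 5 minutes duration → 08:30 UTC.
Westreach is UTC+12:45, so local end time = 08:30 + 12:45 = 21:15 on Jan 10.

21:15 on January 10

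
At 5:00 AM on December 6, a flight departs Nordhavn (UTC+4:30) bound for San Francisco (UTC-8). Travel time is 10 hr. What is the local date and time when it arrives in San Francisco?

2:30 AM on December 6

Convert departure to UTC: 5:00 AM − 4:30 = 12:30 AM UTC on Dec 6.
Add 10 hours travel time → 10:30 AM UTC.
San Francisco is UTC−8:00, so local arrival = 10:30 AM − 8:00 = 2:30 AM on Dec 6.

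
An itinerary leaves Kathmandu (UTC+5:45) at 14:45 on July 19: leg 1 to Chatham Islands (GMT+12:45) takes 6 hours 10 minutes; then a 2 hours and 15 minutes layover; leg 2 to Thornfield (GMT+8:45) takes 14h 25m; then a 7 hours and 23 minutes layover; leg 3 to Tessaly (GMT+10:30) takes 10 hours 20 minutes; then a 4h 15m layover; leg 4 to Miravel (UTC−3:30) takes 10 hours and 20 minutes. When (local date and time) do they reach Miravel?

Convert departure to UTC: 14:45 − 5:45 = 09:00 UTC on Jul 19.
Add 6 hours and 10 minutes leg 1 → 15:10 UTC.
Add 2 hours and 15 minutes layover in Chatham Islands → 17:25 UTC.
Add 14 hours and 25 minutes leg 2 → 07:50 UTC (Jul 20).
Add 7 hours 23 minutes layover in Thornfield → 15:13 UTC.
Add 10 hours 20 minutes leg 3 → 01:33 UTC (Jul 21).
Add 4 hours 15 minutes layover in Tessaly → 05:48 UTC.
Add 10 hours and 20 minutes leg 4 → 16:08 UTC.
Miravel is UTC−3:30, so local arrival = 16:08 − 3:30 = 12:38 on Jul 21.

12:38 on July 21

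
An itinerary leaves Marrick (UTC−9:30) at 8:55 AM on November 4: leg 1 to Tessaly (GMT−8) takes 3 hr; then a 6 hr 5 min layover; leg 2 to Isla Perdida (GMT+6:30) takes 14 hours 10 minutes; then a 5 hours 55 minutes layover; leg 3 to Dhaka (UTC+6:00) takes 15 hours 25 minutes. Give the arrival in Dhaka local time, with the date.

9:00 PM on November 6

Convert departure to UTC: 8:55 AM + 9:30 = 6:25 PM UTC on Nov 4.
Add 3 hours leg 1 → 9:25 PM UTC.
Add 6 hours and 5 minutes layover in Tessaly → 3:30 AM UTC (Nov 5).
Add 14 hours and 10 minutes leg 2 → 5:40 PM UTC.
Add 5 hours 55 minutes layover in Isla Perdida → 11:35 PM UTC.
Add 15 hours 25 minutes leg 3 → 3:00 PM UTC (Nov 6).
Dhaka is UTC+6:00, so local arrival = 3:00 PM + 6:00 = 9:00 PM on Nov 6.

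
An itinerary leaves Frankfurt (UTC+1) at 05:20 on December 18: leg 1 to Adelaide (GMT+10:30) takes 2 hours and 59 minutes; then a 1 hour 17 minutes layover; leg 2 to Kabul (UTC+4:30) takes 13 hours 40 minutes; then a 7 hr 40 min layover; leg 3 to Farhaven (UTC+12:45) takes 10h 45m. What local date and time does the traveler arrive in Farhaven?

05:26 on December 20

Convert departure to UTC: 05:20 − 1:00 = 04:20 UTC on Dec 18.
Add 2 hours 59 minutes leg 1 → 07:19 UTC.
Add 1 hour and 17 minutes layover in Adelaide → 08:36 UTC.
Add 13 hours 40 minutes leg 2 → 22:16 UTC.
Add 7 hours 40 minutes layover in Kabul → 05:56 UTC (Dec 19).
Add 10 hours 45 minutes leg 3 → 16:41 UTC.
Farhaven is UTC+12:45, so local arrival = 16:41 + 12:45 = 05:26 on Dec 20.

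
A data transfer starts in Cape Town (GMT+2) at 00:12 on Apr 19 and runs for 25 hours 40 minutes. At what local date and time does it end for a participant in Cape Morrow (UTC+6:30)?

06:22 on April 20

Cape Morrow is 4:30 ahead of Cape Town.
After 25 hours 40 minutes it is 01:52 (Apr 20) in Cape Town.
Shift by the zone difference: 01:52 + 4:30 = 06:22 on Apr 20 in Cape Morrow.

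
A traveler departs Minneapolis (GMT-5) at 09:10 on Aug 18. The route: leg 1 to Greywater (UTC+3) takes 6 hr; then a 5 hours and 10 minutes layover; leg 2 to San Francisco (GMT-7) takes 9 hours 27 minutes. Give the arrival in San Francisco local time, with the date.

03:47 on August 19

Convert departure to UTC: 09:10 + 5:00 = 14:10 UTC on Aug 18.
Add 6 hours leg 1 → 20:10 UTC.
Add 5 hours and 10 minutes layover in Greywater → 01:20 UTC (Aug 19).
Add 9 hours 27 minutes leg 2 → 10:47 UTC.
San Francisco is UTC−7:00, so local arrival = 10:47 − 7:00 = 03:47 on Aug 19.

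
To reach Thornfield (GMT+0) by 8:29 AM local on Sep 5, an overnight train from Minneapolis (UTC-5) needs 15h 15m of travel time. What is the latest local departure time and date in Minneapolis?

Target arrival is already UTC: 8:29 AM on Sep 5.
Subtract 15 hours and 15 minutes → departure 5:14 PM UTC on Sep 4.
Minneapolis is UTC−5:00: 5:14 PM − 5:00 = 12:14 PM on Sep 4.

12:14 PM on September 4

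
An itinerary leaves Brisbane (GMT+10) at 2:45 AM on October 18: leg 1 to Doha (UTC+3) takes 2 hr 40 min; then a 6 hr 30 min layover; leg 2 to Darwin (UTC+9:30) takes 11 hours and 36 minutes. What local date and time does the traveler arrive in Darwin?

11:01 PM on Oct 18

Convert departure to UTC: 2:45 AM − 10:00 = 4:45 PM UTC on Oct 17.
Add 2 hours 40 minutes leg 1 → 7:25 PM UTC.
Add 6 hours 30 minutes layover in Doha → 1:55 AM UTC (Oct 18).
Add 11 hours and 36 minutes leg 2 → 1:31 PM UTC.
Darwin is UTC+9:30, so local arrival = 1:31 PM + 9:30 = 11:01 PM on Oct 18.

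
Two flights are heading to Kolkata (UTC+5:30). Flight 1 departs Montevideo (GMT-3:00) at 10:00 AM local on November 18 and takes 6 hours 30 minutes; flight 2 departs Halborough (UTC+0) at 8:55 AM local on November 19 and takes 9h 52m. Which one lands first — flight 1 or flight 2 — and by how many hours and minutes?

the first, by 23 hours 17 minutes

Flight 1 in UTC: 10:00 AM + 3:00 = 1:00 PM on Nov 18.
+6 hours 30 minutes → arrive 7:30 PM UTC on Nov 18.
Flight 2 departs at 8:55 AM UTC (Nov 19).
+9 hours and 52 minutes → arrive 6:47 PM UTC on Nov 19.
Flight 1 lands earlier by 23 hours 17 minutes.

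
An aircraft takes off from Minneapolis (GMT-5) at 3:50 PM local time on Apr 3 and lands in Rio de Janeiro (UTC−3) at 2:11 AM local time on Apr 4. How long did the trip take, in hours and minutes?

8 hours 21 minutes

Departure in UTC: 3:50 PM + 5:00 = 8:50 PM on Apr 3.
Arrival in UTC: 2:11 AM + 3:00 = 5:11 AM on Apr 4.
Elapsed = 5:11 AM − 8:50 PM (+1 day) = 8 hours 21 minutes.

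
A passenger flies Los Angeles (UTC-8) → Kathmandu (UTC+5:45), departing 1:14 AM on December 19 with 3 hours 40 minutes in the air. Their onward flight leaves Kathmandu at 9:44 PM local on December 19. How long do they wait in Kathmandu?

3 hours 5 minutes

Convert departure to UTC: 1:14 AM + 8:00 = 9:14 AM UTC on Dec 19.
Add 3 hours and 40 minutes flight time → 12:54 PM UTC.
Kathmandu is UTC+5:45, so local arrival = 12:54 PM + 5:45 = 6:39 PM on Dec 19.
Layover = 9:44 PM − 6:39 PM = 3 hours 5 minutes.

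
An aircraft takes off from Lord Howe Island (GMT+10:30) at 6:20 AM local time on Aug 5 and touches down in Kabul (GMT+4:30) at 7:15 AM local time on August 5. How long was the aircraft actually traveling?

Departure in UTC: 6:20 AM − 10:30 = 7:50 PM on Aug 4.
Arrival in UTC: 7:15 AM − 4:30 = 2:45 AM on Aug 5.
Elapsed = 2:45 AM − 7:50 PM (+1 day) = 6 hours 55 minutes.

6 hours 55 minutes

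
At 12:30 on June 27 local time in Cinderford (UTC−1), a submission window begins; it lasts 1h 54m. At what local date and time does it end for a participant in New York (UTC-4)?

New York is 3:00 behind Cinderford.
After 1 hour and 54 minutes it is 14:24 in Cinderford.
Shift by the zone difference: 14:24 − 3:00 = 11:24 on Jun 27 in New York.

11:24 on Jun 27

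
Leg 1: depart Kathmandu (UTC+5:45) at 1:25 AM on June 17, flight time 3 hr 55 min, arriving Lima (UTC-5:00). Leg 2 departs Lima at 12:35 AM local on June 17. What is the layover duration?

6 hours

Convert departure to UTC: 1:25 AM − 5:45 = 7:40 PM UTC on Jun 16.
Add 3 hours and 55 minutes flight time → 11:35 PM UTC.
Lima is UTC−5:00, so local arrival = 11:35 PM − 5:00 = 6:35 PM on Jun 16.
Layover = 12:35 AM − 6:35 PM (+1 day) = 6 hours.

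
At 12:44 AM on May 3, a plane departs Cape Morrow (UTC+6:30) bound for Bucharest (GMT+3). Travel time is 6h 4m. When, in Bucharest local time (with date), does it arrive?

3:18 AM on May 3

Bucharest is 3:30 behind Cape Morrow.
After 6 hours 4 minutes it is 6:48 AM in Cape Morrow.
Shift by the zone difference: 6:48 AM − 3:30 = 3:18 AM on May 3 in Bucharest.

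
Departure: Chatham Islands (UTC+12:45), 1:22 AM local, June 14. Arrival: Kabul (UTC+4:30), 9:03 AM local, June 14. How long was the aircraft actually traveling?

Departure in UTC: 1:22 AM − 12:45 = 12:37 PM on Jun 13.
Arrival in UTC: 9:03 AM − 4:30 = 4:33 AM on Jun 14.
Elapsed = 4:33 AM − 12:37 PM (+1 day) = 15 hours 56 minutes.

15 hours 56 minutes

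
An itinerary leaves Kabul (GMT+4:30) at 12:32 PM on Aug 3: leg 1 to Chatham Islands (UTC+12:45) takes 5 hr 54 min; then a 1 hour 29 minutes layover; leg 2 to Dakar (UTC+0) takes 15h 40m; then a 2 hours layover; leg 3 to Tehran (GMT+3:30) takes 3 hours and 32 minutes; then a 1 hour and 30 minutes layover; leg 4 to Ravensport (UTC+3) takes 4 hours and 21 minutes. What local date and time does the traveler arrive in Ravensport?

9:28 PM on August 4

Convert departure to UTC: 12:32 PM − 4:30 = 8:02 AM UTC on Aug 3.
Add 5 hours and 54 minutes leg 1 → 1:56 PM UTC.
Add 1 hour and 29 minutes layover in Chatham Islands → 3:25 PM UTC.
Add 15 hours 40 minutes leg 2 → 7:05 AM UTC (Aug 4).
Add 2 hours layover in Dakar → 9:05 AM UTC.
Add 3 hours 32 minutes leg 3 → 12:37 PM UTC.
Add 1 hour 30 minutes layover in Tehran → 2:07 PM UTC.
Add 4 hours and 21 minutes leg 4 → 6:28 PM UTC.
Ravensport is UTC+3:00, so local arrival = 6:28 PM + 3:00 = 9:28 PM on Aug 4.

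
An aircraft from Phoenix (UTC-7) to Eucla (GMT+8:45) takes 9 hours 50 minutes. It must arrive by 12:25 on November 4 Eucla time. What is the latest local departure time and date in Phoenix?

Target arrival in UTC: 12:25 − 8:45 = 03:40 on Nov 4.
Subtract 9 hours 50 minutes → departure 17:50 UTC on Nov 3.
Phoenix is UTC−7:00: 17:50 − 7:00 = 10:50 on Nov 3.

10:50 on Nov 3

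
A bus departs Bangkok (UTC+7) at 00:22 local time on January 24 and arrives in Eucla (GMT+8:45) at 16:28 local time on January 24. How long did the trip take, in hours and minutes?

14 hours 21 minutes

Departure in UTC: 00:22 − 7:00 = 17:22 on Jan 23.
Arrival in UTC: 16:28 − 8:45 = 07:43 on Jan 24.
Elapsed = 07:43 − 17:22 (+1 day) = 14 hours 21 minutes.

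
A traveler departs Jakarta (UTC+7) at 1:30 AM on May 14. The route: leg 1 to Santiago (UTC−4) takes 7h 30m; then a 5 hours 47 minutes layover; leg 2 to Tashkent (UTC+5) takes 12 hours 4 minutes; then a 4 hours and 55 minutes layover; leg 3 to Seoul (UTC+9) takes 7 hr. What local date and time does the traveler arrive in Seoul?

Convert departure to UTC: 1:30 AM − 7:00 = 6:30 PM UTC on May 13.
Add 7 hours and 30 minutes leg 1 → 2:00 AM UTC (May 14).
Add 5 hours 47 minutes layover in Santiago → 7:47 AM UTC.
Add 12 hours and 4 minutes leg 2 → 7:51 PM UTC.
Add 4 hours 55 minutes layover in Tashkent → 12:46 AM UTC (May 15).
Add 7 hours leg 3 → 7:46 AM UTC.
Seoul is UTC+9:00, so local arrival = 7:46 AM + 9:00 = 4:46 PM on May 15.

4:46 PM on May 15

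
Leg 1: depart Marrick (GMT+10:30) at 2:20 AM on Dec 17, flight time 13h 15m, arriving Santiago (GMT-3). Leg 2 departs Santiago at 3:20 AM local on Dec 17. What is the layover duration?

Convert departure to UTC: 2:20 AM − 10:30 = 3:50 PM UTC on Dec 16.
Add 13 hours 15 minutes flight time → 5:05 AM UTC (Dec 17).
Santiago is UTC−3:00, so local arrival = 5:05 AM − 3:00 = 2:05 AM on Dec 17.
Layover = 3:20 AM − 2:05 AM = 1 hour 15 minutes.

1 hour 15 minutes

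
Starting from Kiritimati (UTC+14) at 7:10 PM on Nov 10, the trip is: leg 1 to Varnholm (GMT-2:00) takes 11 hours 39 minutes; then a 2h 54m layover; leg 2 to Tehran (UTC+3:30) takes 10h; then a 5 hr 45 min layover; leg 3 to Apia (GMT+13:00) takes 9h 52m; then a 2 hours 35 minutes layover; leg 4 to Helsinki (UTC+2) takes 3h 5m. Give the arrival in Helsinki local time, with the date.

Convert departure to UTC: 7:10 PM − 14:00 = 5:10 AM UTC on Nov 10.
Add 11 hours 39 minutes leg 1 → 4:49 PM UTC.
Add 2 hours 54 minutes layover in Varnholm → 7:43 PM UTC.
Add 10 hours leg 2 → 5:43 AM UTC (Nov 11).
Add 5 hours and 45 minutes layover in Tehran → 11:28 AM UTC.
Add 9 hours and 52 minutes leg 3 → 9:20 PM UTC.
Add 2 hours 35 minutes layover in Apia → 11:55 PM UTC.
Add 3 hours and 5 minutes leg 4 → 3:00 AM UTC (Nov 12).
Helsinki is UTC+2:00, so local arrival = 3:00 AM + 2:00 = 5:00 AM on Nov 12.

5:00 AM on November 12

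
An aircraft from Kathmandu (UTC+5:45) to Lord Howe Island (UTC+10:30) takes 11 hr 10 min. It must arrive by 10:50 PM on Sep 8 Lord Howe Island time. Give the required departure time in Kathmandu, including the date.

Target arrival in UTC: 10:50 PM − 10:30 = 12:20 PM on Sep 8.
Subtract 11 hours and 10 minutes → departure 1:10 AM UTC on Sep 8.
Kathmandu is UTC+5:45: 1:10 AM + 5:45 = 6:55 AM on Sep 8.

6:55 AM on September 8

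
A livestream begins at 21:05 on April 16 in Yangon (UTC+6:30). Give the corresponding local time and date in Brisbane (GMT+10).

00:35 on Apr 17

Brisbane is 3:30 ahead of Yangon.
Shift by the zone difference: 21:05 + 3:30 = 00:35 on Apr 17 in Brisbane.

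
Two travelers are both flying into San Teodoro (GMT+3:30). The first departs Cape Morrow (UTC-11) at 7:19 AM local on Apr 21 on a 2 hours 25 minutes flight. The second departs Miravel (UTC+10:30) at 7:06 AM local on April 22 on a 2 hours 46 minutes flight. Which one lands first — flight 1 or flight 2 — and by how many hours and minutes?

the first, by 2 hours 38 minutes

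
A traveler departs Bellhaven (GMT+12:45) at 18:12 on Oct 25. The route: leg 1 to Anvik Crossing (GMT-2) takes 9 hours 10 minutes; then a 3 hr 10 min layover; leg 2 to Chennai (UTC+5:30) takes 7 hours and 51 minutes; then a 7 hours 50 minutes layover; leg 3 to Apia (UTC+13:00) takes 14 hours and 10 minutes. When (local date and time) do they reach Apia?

Convert departure to UTC: 18:12 − 12:45 = 05:27 UTC on Oct 25.
Add 9 hours and 10 minutes leg 1 → 14:37 UTC.
Add 3 hours 10 minutes layover in Anvik Crossing → 17:47 UTC.
Add 7 hours 51 minutes leg 2 → 01:38 UTC (Oct 26).
Add 7 hours and 50 minutes layover in Chennai → 09:28 UTC.
Add 14 hours and 10 minutes leg 3 → 23:38 UTC.
Apia is UTC+13:00, so local arrival = 23:38 + 13:00 = 12:38 on Oct 27.

12:38 on Oct 27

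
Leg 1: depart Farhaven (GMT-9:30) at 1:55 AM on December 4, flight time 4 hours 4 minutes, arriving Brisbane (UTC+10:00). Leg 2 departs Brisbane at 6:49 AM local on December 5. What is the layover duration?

5 hours 20 minutes

Convert departure to UTC: 1:55 AM + 9:30 = 11:25 AM UTC on Dec 4.
Add 4 hours 4 minutes flight time → 3:29 PM UTC.
Brisbane is UTC+10:00, so local arrival = 3:29 PM + 10:00 = 1:29 AM on Dec 5.
Layover = 6:49 AM − 1:29 AM = 5 hours 20 minutes.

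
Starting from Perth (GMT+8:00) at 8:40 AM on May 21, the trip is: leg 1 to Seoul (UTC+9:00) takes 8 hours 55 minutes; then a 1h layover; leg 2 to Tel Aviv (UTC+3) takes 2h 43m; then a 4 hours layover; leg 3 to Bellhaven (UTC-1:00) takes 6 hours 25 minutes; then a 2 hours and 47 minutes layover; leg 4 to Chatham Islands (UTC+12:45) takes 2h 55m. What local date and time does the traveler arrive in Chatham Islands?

Convert departure to UTC: 8:40 AM − 8:00 = 12:40 AM UTC on May 21.
Add 8 hours and 55 minutes leg 1 → 9:35 AM UTC.
Add 1 hour layover in Seoul → 10:35 AM UTC.
Add 2 hours 43 minutes leg 2 → 1:18 PM UTC.
Add 4 hours layover in Tel Aviv → 5:18 PM UTC.
Add 6 hours and 25 minutes leg 3 → 11:43 PM UTC.
Add 2 hours 47 minutes layover in Bellhaven → 2:30 AM UTC (May 22).
Add 2 hours and 55 minutes leg 4 → 5:25 AM UTC.
Chatham Islands is UTC+12:45, so local arrival = 5:25 AM + 12:45 = 6:10 PM on May 22.

6:10 PM on May 22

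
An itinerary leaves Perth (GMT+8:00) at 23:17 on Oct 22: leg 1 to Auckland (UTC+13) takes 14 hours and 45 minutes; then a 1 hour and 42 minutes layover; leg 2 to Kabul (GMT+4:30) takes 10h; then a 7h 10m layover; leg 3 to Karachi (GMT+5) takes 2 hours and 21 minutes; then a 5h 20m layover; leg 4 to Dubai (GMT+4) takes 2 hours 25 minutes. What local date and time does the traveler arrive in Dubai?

Convert departure to UTC: 23:17 − 8:00 = 15:17 UTC on Oct 22.
Add 14 hours 45 minutes leg 1 → 06:02 UTC (Oct 23).
Add 1 hour and 42 minutes layover in Auckland → 07:44 UTC.
Add 10 hours leg 2 → 17:44 UTC.
Add 7 hours 10 minutes layover in Kabul → 00:54 UTC (Oct 24).
Add 2 hours 21 minutes leg 3 → 03:15 UTC.
Add 5 hours and 20 minutes layover in Karachi → 08:35 UTC.
Add 2 hours and 25 minutes leg 4 → 11:00 UTC.
Dubai is UTC+4:00, so local arrival = 11:00 + 4:00 = 15:00 on Oct 24.

15:00 on October 24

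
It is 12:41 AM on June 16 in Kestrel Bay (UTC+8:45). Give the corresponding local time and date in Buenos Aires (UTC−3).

12:56 PM on June 15

In UTC: 12:41 AM − 8:45 = 3:56 PM on Jun 15.
Buenos Aires is UTC−3:00: 3:56 PM − 3:00 = 12:56 PM on Jun 15.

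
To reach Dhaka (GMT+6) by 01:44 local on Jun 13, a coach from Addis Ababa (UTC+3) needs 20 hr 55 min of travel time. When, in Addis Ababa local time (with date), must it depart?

01:49 on Jun 12

Target arrival in UTC: 01:44 − 6:00 = 19:44 on Jun 12.
Subtract 20 hours 55 minutes → departure 22:49 UTC on Jun 11.
Addis Ababa is UTC+3:00: 22:49 + 3:00 = 01:49 on Jun 12.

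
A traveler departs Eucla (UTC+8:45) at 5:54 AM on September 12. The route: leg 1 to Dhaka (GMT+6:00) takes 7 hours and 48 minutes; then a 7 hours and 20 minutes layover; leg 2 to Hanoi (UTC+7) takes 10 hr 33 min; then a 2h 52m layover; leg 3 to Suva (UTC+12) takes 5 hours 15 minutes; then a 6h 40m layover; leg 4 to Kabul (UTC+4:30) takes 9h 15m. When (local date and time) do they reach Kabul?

3:22 AM on Sep 14

Convert departure to UTC: 5:54 AM − 8:45 = 9:09 PM UTC on Sep 11.
Add 7 hours 48 minutes leg 1 → 4:57 AM UTC (Sep 12).
Add 7 hours 20 minutes layover in Dhaka → 12:17 PM UTC.
Add 10 hours and 33 minutes leg 2 → 10:50 PM UTC.
Add 2 hours 52 minutes layover in Hanoi → 1:42 AM UTC (Sep 13).
Add 5 hours 15 minutes leg 3 → 6:57 AM UTC.
Add 6 hours 40 minutes layover in Suva → 1:37 PM UTC.
Add 9 hours and 15 minutes leg 4 → 10:52 PM UTC.
Kabul is UTC+4:30, so local arrival = 10:52 PM + 4:30 = 3:22 AM on Sep 14.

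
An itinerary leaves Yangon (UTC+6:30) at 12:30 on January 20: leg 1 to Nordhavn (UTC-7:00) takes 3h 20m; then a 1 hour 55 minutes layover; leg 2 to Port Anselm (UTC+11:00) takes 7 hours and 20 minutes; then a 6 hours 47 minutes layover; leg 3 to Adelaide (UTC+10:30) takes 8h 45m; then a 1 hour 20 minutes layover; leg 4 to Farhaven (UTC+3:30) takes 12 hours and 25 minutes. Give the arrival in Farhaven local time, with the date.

03:22 on January 22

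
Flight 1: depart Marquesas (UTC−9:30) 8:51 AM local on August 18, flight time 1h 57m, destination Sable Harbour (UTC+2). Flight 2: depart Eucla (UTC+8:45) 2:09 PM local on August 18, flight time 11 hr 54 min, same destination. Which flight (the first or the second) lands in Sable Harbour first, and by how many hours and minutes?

the second, by 3 hours

Flight 1 in UTC: 8:51 AM + 9:30 = 6:21 PM on Aug 18.
+1 hour and 57 minutes → arrive 8:18 PM UTC on Aug 18.
Flight 2 in UTC: 2:09 PM − 8:45 = 5:24 AM on Aug 18.
+11 hours 54 minutes → arrive 5:18 PM UTC on Aug 18.
Flight 2 lands earlier by 3 hours.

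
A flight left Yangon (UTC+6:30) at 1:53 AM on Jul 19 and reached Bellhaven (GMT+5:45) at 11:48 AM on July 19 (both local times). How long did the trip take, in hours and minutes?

Departure in UTC: 1:53 AM − 6:30 = 7:23 PM on Jul 18.
Arrival in UTC: 11:48 AM − 5:45 = 6:03 AM on Jul 19.
Elapsed = 6:03 AM − 7:23 PM (+1 day) = 10 hours 40 minutes.

10 hours 40 minutes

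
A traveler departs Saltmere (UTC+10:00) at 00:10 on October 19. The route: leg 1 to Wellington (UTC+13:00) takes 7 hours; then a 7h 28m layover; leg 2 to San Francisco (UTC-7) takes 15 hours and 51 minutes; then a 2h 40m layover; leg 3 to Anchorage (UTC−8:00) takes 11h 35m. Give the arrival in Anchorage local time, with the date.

02:44 on Oct 20

Convert departure to UTC: 00:10 − 10:00 = 14:10 UTC on Oct 18.
Add 7 hours leg 1 → 21:10 UTC.
Add 7 hours and 28 minutes layover in Wellington → 04:38 UTC (Oct 19).
Add 15 hours and 51 minutes leg 2 → 20:29 UTC.
Add 2 hours and 40 minutes layover in San Francisco → 23:09 UTC.
Add 11 hours and 35 minutes leg 3 → 10:44 UTC (Oct 20).
Anchorage is UTC−8:00, so local arrival = 10:44 − 8:00 = 02:44 on Oct 20.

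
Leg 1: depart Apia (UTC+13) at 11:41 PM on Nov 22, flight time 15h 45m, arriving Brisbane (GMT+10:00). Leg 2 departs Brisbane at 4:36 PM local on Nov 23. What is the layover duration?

4 hours 10 minutes

Convert departure to UTC: 11:41 PM − 13:00 = 10:41 AM UTC on Nov 22.
Add 15 hours 45 minutes flight time → 2:26 AM UTC (Nov 23).
Brisbane is UTC+10:00, so local arrival = 2:26 AM + 10:00 = 12:26 PM on Nov 23.
Layover = 4:36 PM − 12:26 PM = 4 hours 10 minutes.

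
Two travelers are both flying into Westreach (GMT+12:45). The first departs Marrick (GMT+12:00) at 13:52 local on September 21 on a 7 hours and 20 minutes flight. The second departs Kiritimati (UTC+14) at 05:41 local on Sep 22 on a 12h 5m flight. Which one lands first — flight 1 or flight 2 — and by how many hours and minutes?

the first, by 18 hours 34 minutes

Flight 1 in UTC: 13:52 − 12:00 = 01:52 on Sep 21.
+7 hours and 20 minutes → arrive 09:12 UTC on Sep 21.
Flight 2 in UTC: 05:41 − 14:00 = 15:41 on Sep 21.
+12 hours and 5 minutes → arrive 03:46 UTC on Sep 22.
Flight 1 lands earlier by 18 hours 34 minutes.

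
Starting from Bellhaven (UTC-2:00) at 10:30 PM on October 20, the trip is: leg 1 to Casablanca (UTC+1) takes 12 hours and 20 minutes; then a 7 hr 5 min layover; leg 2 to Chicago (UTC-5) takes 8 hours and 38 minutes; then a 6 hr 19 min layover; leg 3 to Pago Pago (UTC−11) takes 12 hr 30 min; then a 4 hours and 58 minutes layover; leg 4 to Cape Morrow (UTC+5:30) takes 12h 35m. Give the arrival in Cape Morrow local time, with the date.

Convert departure to UTC: 10:30 PM + 2:00 = 12:30 AM UTC on Oct 21.
Add 12 hours and 20 minutes leg 1 → 12:50 PM UTC.
Add 7 hours 5 minutes layover in Casablanca → 7:55 PM UTC.
Add 8 hours 38 minutes leg 2 → 4:33 AM UTC (Oct 22).
Add 6 hours and 19 minutes layover in Chicago → 10:52 AM UTC.
Add 12 hours 30 minutes leg 3 → 11:22 PM UTC.
Add 4 hours and 58 minutes layover in Pago Pago → 4:20 AM UTC (Oct 23).
Add 12 hours 35 minutes leg 4 → 4:55 PM UTC.
Cape Morrow is UTC+5:30, so local arrival = 4:55 PM + 5:30 = 10:25 PM on Oct 23.

10:25 PM on October 23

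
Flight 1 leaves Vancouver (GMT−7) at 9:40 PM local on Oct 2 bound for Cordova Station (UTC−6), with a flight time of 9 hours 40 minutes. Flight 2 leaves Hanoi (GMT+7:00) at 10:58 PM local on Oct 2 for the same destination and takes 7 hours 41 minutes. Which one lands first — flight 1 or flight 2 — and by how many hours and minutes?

Flight 1 in UTC: 9:40 PM + 7:00 = 4:40 AM on Oct 3.
+9 hours and 40 minutes → arrive 2:20 PM UTC on Oct 3.
Flight 2 in UTC: 10:58 PM − 7:00 = 3:58 PM on Oct 2.
+7 hours 41 minutes → arrive 11:39 PM UTC on Oct 2.
Flight 2 lands earlier by 14 hours 41 minutes.

the second, by 14 hours 41 minutes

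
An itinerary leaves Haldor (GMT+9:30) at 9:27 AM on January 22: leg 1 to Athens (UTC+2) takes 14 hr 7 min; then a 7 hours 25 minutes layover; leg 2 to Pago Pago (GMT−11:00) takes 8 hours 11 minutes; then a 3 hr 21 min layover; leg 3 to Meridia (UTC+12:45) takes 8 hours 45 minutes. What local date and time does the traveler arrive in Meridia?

Convert departure to UTC: 9:27 AM − 9:30 = 11:57 PM UTC on Jan 21.
Add 14 hours and 7 minutes leg 1 → 2:04 PM UTC (Jan 22).
Add 7 hours 25 minutes layover in Athens → 9:29 PM UTC.
Add 8 hours and 11 minutes leg 2 → 5:40 AM UTC (Jan 23).
Add 3 hours 21 minutes layover in Pago Pago → 9:01 AM UTC.
Add 8 hours and 45 minutes leg 3 → 5:46 PM UTC.
Meridia is UTC+12:45, so local arrival = 5:46 PM + 12:45 = 6:31 AM on Jan 24.

6:31 AM on January 24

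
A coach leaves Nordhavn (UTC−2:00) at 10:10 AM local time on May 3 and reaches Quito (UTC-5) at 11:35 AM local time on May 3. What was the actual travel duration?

Quito is 3:00 behind Nordhavn.
Clock-face elapsed time (ignoring zones) is 1 hour 25 minutes.
Actual elapsed = 1 hour 25 minutes + 3:00 = 4 hours 25 minutes.

4 hours 25 minutes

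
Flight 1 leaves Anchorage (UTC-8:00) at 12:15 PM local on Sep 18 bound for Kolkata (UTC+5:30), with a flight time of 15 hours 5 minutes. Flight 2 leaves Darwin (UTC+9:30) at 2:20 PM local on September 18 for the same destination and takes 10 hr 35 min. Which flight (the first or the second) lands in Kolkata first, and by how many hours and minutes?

Flight 1 in UTC: 12:15 PM + 8:00 = 8:15 PM on Sep 18.
+15 hours 5 minutes → arrive 11:20 AM UTC on Sep 19.
Flight 2 in UTC: 2:20 PM − 9:30 = 4:50 AM on Sep 18.
+10 hours 35 minutes → arrive 3:25 PM UTC on Sep 18.
Flight 2 lands earlier by 19 hours 55 minutes.

the second, by 19 hours 55 minutes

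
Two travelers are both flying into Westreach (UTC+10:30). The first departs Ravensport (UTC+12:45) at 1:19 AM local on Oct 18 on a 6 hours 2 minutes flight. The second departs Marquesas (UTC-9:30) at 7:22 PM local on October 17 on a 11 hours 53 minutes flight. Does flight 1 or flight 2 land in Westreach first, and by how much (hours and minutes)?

the first, by 22 hours 9 minutes

Flight 1 in UTC: 1:19 AM − 12:45 = 12:34 PM on Oct 17.
+6 hours 2 minutes → arrive 6:36 PM UTC on Oct 17.
Flight 2 in UTC: 7:22 PM + 9:30 = 4:52 AM on Oct 18.
+11 hours and 53 minutes → arrive 4:45 PM UTC on Oct 18.
Flight 1 lands earlier by 22 hours 9 minutes.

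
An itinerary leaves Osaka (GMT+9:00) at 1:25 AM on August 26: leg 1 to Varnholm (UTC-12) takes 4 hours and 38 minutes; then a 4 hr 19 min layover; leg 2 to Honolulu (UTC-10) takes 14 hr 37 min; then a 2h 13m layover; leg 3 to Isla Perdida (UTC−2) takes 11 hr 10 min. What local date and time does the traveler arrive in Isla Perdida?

Convert departure to UTC: 1:25 AM − 9:00 = 4:25 PM UTC on Aug 25.
Add 4 hours 38 minutes leg 1 → 9:03 PM UTC.
Add 4 hours 19 minutes layover in Varnholm → 1:22 AM UTC (Aug 26).
Add 14 hours 37 minutes leg 2 → 3:59 PM UTC.
Add 2 hours 13 minutes layover in Honolulu → 6:12 PM UTC.
Add 11 hours 10 minutes leg 3 → 5:22 AM UTC (Aug 27).
Isla Perdida is UTC−2:00, so local arrival = 5:22 AM − 2:00 = 3:22 AM on Aug 27.

3:22 AM on August 27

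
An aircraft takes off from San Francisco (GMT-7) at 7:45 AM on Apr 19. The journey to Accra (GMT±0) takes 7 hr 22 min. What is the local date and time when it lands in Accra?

Convert departure to UTC: 7:45 AM + 7:00 = 2:45 PM UTC on Apr 19.
Add 7 hours 22 minutes travel time → 10:07 PM UTC.
Accra is UTC+0, so local arrival is the same: 10:07 PM on Apr 19.

10:07 PM on April 19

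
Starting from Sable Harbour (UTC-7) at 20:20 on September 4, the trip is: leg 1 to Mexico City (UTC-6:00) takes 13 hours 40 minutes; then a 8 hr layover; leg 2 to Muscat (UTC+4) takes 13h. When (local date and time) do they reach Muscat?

Convert departure to UTC: 20:20 + 7:00 = 03:20 UTC on Sep 5.
Add 13 hours and 40 minutes leg 1 → 17:00 UTC.
Add 8 hours layover in Mexico City → 01:00 UTC (Sep 6).
Add 13 hours leg 2 → 14:00 UTC.
Muscat is UTC+4:00, so local arrival = 14:00 + 4:00 = 18:00 on Sep 6.

18:00 on September 6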